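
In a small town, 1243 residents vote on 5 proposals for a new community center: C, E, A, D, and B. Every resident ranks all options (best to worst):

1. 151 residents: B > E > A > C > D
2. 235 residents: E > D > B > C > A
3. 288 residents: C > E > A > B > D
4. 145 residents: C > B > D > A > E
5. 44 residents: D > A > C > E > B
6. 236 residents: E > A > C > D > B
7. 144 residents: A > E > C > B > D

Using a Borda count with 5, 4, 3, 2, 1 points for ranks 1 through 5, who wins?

E

C: 151·2 + 235·2 + 288·5 + 145·5 + 44·3 + 236·3 + 144·3 = 4209
E: 151·4 + 235·5 + 288·4 + 145·1 + 44·2 + 236·5 + 144·4 = 4920
A: 151·3 + 235·1 + 288·3 + 145·2 + 44·4 + 236·4 + 144·5 = 3682
D: 151·1 + 235·4 + 288·1 + 145·3 + 44·5 + 236·2 + 144·1 = 2650
B: 151·5 + 235·3 + 288·2 + 145·4 + 44·1 + 236·1 + 144·2 = 3184
E has the highest Borda score (4920).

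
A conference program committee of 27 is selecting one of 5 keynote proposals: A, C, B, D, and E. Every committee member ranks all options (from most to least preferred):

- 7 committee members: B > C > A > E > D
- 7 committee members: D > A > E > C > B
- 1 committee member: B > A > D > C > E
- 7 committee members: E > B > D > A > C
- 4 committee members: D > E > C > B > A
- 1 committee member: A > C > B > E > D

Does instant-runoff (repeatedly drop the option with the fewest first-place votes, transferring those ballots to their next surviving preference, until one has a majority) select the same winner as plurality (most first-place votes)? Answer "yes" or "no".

no

Instant-runoff — R1 A 1, C 0, B 8, D 11, E 7 (C out); R2 A 1, B 8, D 11, E 7 (A out); R3 B 9, D 11, E 7 (E out); R4 B 16, D 11 (B winner). Winner: B.
Plurality — first-place votes: A 1, C 0, B 8, D 11, E 7. Winner: D.
The two methods disagree.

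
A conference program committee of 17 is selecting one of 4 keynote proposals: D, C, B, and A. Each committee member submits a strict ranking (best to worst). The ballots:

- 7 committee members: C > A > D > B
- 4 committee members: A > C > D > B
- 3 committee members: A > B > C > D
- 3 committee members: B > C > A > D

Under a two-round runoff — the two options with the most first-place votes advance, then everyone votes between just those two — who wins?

C

Round 1 first-place votes: D 0, C 7, B 3, A 7.
C and A advance.
Runoff: C is preferred to A by 10 voters; A by 7.
C wins the runoff.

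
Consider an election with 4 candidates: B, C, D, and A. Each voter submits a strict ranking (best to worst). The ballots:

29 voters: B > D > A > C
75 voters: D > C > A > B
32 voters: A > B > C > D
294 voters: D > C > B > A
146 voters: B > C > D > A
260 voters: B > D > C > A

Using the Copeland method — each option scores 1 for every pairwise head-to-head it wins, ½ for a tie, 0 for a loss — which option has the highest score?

B

B: beats C, D, and A → score 3.
C: beats A; loses to B and D → score 1.
D: beats C and A; loses to B → score 2.
A: loses to B, C, and D → score 0.
B has the best pairwise record.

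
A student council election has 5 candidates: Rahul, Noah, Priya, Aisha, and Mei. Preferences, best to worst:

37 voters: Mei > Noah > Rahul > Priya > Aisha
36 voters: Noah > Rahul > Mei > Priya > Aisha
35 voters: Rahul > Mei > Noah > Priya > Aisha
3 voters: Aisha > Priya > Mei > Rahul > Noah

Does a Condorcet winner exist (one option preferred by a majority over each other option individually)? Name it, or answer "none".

Checking pairwise contests:
Noah beats Rahul 73–38.
Mei beats Noah 75–36.
Rahul beats Priya 108–3.
Rahul beats Aisha 108–3.
Rahul beats Mei 71–40.
Every option loses at least one head-to-head, so there is no Condorcet winner.

none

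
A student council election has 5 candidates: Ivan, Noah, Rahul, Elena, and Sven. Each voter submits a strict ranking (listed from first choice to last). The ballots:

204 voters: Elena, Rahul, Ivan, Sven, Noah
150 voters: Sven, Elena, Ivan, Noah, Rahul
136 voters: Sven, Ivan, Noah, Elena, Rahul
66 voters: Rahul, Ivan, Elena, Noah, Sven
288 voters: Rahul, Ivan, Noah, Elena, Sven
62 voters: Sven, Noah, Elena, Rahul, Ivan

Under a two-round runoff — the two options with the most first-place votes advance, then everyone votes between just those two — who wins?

Round 1 first-place votes: Ivan 0, Noah 0, Rahul 354, Elena 204, Sven 348.
Rahul and Sven advance.
Runoff: Rahul is preferred to Sven by 558 voters; Sven by 348.
Rahul wins the runoff.

Rahul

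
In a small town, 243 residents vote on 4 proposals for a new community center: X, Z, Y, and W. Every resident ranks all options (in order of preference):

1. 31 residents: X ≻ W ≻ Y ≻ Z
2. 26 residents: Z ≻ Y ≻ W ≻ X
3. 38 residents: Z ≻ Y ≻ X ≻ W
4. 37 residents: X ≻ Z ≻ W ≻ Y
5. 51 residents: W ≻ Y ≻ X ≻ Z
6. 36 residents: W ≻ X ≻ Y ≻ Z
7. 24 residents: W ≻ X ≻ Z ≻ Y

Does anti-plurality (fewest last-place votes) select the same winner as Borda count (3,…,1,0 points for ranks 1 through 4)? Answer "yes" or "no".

no

Anti-plurality — last-place votes: X 26, Z 118, Y 61, W 38. Winner: X.
Borda — scores: X 413, Z 290, Y 297, W 458. Winner: W.
The two methods disagree.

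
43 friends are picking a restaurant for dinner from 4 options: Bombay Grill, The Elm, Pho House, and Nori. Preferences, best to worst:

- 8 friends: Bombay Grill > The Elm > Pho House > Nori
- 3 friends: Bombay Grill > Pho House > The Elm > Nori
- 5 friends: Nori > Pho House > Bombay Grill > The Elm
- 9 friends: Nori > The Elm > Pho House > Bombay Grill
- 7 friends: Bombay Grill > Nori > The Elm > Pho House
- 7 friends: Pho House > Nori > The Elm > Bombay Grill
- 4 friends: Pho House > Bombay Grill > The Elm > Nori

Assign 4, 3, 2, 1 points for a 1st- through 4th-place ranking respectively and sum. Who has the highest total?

Nori

Bombay Grill: 8·4 + 3·4 + 5·2 + 9·1 + 7·4 + 7·1 + 4·3 = 110
The Elm: 8·3 + 3·2 + 5·1 + 9·3 + 7·2 + 7·2 + 4·2 = 98
Pho House: 8·2 + 3·3 + 5·3 + 9·2 + 7·1 + 7·4 + 4·4 = 109
Nori: 8·1 + 3·1 + 5·4 + 9·4 + 7·3 + 7·3 + 4·1 = 113
Nori has the highest Borda score (113).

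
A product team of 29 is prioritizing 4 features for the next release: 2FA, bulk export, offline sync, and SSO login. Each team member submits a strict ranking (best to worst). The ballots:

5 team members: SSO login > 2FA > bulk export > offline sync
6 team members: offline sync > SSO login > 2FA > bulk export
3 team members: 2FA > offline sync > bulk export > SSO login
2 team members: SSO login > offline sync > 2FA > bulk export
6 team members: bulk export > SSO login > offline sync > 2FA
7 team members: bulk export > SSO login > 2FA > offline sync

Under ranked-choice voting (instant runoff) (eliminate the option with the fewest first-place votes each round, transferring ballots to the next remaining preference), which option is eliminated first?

2FA

Round 1: 2FA 3, bulk export 13, offline sync 6, SSO login 7. Eliminate 2FA.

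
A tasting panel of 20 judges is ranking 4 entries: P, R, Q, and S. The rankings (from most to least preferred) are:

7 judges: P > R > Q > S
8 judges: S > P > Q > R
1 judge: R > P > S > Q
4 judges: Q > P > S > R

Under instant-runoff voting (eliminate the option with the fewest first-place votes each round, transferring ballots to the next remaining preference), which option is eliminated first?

Round 1: P 7, R 1, Q 4, S 8. Eliminate R.

R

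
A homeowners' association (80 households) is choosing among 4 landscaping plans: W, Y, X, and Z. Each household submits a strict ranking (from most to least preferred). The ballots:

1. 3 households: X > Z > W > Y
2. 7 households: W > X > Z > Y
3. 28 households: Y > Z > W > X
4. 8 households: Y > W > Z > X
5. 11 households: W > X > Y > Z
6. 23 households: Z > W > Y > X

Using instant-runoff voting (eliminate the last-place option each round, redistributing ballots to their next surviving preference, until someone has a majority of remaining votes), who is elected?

Round 1: W 18, Y 36, X 3, Z 23. Eliminate X.
Round 2: W 18, Y 36, Z 26. Eliminate W.
Round 3: Y 47, Z 33. Y has a majority.

Y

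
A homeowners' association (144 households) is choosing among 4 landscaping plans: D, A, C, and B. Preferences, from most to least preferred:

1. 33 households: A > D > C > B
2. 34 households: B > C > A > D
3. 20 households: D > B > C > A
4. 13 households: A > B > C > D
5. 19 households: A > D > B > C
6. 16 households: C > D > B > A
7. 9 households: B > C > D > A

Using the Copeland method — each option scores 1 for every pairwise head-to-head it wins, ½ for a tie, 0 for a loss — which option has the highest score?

B

D: beats B; ties C; loses to A → score 1.5.
A: beats D; loses to C and B → score 1.
C: beats A; ties D; loses to B → score 1.5.
B: beats A and C; loses to D → score 2.
B has the best pairwise record.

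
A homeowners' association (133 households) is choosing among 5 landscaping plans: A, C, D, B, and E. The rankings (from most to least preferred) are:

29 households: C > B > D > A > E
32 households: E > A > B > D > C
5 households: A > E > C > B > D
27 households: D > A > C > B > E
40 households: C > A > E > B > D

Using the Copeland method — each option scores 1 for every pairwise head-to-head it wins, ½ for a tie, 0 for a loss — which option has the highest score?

A: beats D, B, and E; loses to C → score 3.
C: beats A, D, B, and E → score 4.
D: loses to A, C, B, and E → score 0.
B: beats D; loses to A, C, and E → score 1.
E: beats D and B; loses to A and C → score 2.
C has the best pairwise record.

C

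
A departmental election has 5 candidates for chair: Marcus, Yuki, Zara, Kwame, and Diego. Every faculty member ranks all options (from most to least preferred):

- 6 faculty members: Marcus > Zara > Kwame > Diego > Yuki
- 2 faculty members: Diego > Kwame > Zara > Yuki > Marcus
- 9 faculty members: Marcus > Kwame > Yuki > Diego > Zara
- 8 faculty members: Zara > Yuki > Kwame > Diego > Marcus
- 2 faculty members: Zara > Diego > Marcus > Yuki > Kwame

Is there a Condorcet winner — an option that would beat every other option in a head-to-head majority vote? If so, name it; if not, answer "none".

Marcus vs Yuki: 17–10 for Marcus.
Marcus vs Zara: 15–12 for Marcus.
Marcus vs Kwame: 17–10 for Marcus.
Marcus vs Diego: 15–12 for Marcus.
Marcus beats every other option head-to-head.

Marcus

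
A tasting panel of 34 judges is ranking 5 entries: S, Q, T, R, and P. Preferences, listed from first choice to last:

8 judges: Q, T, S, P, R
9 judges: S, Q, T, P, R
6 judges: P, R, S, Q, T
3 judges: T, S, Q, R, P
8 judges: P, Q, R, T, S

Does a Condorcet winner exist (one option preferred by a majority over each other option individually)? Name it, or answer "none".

none

Checking pairwise contests:
T beats S 19–15.
S beats Q 18–16.
Q beats T 31–3.
S beats R 20–14.
S beats P 20–14.
Every option loses at least one head-to-head, so there is no Condorcet winner.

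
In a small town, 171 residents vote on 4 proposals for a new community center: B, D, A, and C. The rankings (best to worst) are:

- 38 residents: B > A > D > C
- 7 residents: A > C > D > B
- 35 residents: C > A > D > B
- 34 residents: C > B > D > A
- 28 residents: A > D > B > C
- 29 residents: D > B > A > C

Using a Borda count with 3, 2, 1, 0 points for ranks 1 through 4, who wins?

A

B: 38·3 + 7·0 + 35·0 + 34·2 + 28·1 + 29·2 = 268
D: 38·1 + 7·1 + 35·1 + 34·1 + 28·2 + 29·3 = 257
A: 38·2 + 7·3 + 35·2 + 34·0 + 28·3 + 29·1 = 280
C: 38·0 + 7·2 + 35·3 + 34·3 + 28·0 + 29·0 = 221
A has the highest Borda score (280).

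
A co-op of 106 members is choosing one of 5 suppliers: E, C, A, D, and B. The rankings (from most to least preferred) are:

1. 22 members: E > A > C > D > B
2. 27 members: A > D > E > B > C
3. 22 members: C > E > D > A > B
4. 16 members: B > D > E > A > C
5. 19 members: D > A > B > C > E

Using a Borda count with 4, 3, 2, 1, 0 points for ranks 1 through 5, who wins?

D

E: 22·4 + 27·2 + 22·3 + 16·2 + 19·0 = 240
C: 22·2 + 27·0 + 22·4 + 16·0 + 19·1 = 151
A: 22·3 + 27·4 + 22·1 + 16·1 + 19·3 = 269
D: 22·1 + 27·3 + 22·2 + 16·3 + 19·4 = 271
B: 22·0 + 27·1 + 22·0 + 16·4 + 19·2 = 129
D has the highest Borda score (271).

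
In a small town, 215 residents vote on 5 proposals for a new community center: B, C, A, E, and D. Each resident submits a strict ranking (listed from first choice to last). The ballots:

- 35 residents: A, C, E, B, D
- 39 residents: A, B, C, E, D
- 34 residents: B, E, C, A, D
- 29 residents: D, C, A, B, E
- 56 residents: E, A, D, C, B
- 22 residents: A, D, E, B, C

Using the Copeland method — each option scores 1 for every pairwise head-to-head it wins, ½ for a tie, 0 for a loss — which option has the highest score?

A

B: beats D; loses to C, A, and E → score 1.
C: beats B and D; loses to A and E → score 2.
A: beats B, C, E, and D → score 4.
E: beats B, C, and D; loses to A → score 3.
D: loses to B, C, A, and E → score 0.
A has the best pairwise record.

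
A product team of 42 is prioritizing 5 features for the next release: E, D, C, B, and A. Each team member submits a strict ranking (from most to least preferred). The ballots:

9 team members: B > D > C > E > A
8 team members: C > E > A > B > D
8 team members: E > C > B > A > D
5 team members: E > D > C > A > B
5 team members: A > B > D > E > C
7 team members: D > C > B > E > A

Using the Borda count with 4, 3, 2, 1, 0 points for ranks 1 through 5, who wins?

C

E: 9·1 + 8·3 + 8·4 + 5·4 + 5·1 + 7·1 = 97
D: 9·3 + 8·0 + 8·0 + 5·3 + 5·2 + 7·4 = 80
C: 9·2 + 8·4 + 8·3 + 5·2 + 5·0 + 7·3 = 105
B: 9·4 + 8·1 + 8·2 + 5·0 + 5·3 + 7·2 = 89
A: 9·0 + 8·2 + 8·1 + 5·1 + 5·4 + 7·0 = 49
C has the highest Borda score (105).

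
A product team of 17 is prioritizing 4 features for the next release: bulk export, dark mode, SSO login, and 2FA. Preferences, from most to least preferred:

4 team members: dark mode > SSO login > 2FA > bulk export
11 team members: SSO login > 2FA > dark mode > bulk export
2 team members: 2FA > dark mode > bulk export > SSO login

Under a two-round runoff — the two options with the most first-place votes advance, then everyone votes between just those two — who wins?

Round 1 first-place votes: bulk export 0, dark mode 4, SSO login 11, 2FA 2.
SSO login and dark mode advance.
Runoff: SSO login is preferred to dark mode by 11 voters; dark mode by 6.
SSO login wins the runoff.

SSO login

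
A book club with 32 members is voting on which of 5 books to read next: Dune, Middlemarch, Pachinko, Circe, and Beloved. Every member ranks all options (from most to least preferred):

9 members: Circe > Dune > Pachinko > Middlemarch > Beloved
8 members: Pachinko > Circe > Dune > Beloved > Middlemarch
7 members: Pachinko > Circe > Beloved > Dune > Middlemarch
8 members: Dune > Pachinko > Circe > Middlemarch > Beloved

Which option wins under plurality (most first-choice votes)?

First-place votes: Dune 8, Middlemarch 0, Pachinko 15, Circe 9, Beloved 0.
Pachinko has the most first-place votes.

Pachinko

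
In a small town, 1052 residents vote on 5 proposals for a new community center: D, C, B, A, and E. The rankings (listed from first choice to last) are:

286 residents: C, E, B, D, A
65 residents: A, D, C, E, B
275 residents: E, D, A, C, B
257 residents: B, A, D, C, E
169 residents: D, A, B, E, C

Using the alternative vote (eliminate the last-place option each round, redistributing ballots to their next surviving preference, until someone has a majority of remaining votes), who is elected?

C

Round 1: D 169, C 286, B 257, A 65, E 275. Eliminate A.
Round 2: D 234, C 286, B 257, E 275. Eliminate D.
Round 3: C 351, B 426, E 275. Eliminate E.
Round 4: C 626, B 426. C has a majority.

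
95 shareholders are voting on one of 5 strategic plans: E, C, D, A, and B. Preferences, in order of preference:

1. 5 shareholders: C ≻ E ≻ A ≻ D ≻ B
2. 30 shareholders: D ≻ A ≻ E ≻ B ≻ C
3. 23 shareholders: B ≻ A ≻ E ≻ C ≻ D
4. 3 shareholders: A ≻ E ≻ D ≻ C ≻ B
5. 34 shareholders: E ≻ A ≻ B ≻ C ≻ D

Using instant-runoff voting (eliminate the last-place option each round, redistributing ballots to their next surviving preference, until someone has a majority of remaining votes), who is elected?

Round 1: E 34, C 5, D 30, A 3, B 23. Eliminate A.
Round 2: E 37, C 5, D 30, B 23. Eliminate C.
Round 3: E 42, D 30, B 23. Eliminate B.
Round 4: E 65, D 30. E has a majority.

E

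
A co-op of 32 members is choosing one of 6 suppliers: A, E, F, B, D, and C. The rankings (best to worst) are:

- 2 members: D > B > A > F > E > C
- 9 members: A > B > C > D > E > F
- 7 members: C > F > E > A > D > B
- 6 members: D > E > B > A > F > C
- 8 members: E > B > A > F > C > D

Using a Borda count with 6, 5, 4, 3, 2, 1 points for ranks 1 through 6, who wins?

A: 2·4 + 9·6 + 7·3 + 6·3 + 8·4 = 133
E: 2·2 + 9·2 + 7·4 + 6·5 + 8·6 = 128
F: 2·3 + 9·1 + 7·5 + 6·2 + 8·3 = 86
B: 2·5 + 9·5 + 7·1 + 6·4 + 8·5 = 126
D: 2·6 + 9·3 + 7·2 + 6·6 + 8·1 = 97
C: 2·1 + 9·4 + 7·6 + 6·1 + 8·2 = 102
A has the highest Borda score (133).

A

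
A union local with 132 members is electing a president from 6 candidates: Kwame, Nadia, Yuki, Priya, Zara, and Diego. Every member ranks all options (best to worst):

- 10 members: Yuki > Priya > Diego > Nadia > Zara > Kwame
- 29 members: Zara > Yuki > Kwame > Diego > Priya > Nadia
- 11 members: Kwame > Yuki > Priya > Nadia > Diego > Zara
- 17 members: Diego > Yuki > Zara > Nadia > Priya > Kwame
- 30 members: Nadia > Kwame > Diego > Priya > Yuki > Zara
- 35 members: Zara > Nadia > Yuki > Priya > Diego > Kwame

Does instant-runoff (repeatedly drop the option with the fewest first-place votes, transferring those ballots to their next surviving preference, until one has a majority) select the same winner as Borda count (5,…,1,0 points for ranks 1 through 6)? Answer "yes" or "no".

no

Instant-runoff — R1 Kwame 11, Nadia 30, Yuki 10, Priya 0, Zara 64, Diego 17 (Priya out); R2 Kwame 11, Nadia 30, Yuki 10, Zara 64, Diego 17 (Yuki out); R3 Kwame 11, Nadia 30, Zara 64, Diego 27 (Kwame out); R4 Nadia 41, Zara 64, Diego 27 (Diego out); R5 Nadia 51, Zara 81 (Zara winner). Winner: Zara.
Borda — scores: Kwame 262, Nadia 366, Yuki 413, Priya 249, Zara 381, Diego 309. Winner: Yuki.
The two methods disagree.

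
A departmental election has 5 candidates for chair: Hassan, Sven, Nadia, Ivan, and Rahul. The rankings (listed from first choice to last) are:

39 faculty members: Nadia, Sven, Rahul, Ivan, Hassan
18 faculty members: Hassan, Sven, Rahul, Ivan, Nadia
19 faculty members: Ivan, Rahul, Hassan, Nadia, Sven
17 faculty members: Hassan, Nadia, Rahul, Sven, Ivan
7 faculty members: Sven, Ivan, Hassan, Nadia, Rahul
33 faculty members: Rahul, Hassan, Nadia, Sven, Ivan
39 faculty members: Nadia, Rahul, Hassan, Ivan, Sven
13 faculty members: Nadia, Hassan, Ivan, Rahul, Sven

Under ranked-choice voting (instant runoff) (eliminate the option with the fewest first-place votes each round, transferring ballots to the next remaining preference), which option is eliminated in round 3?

Round 1: Hassan 35, Sven 7, Nadia 91, Ivan 19, Rahul 33. Eliminate Sven.
Round 2: Hassan 35, Nadia 91, Ivan 26, Rahul 33. Eliminate Ivan.
Round 3: Hassan 42, Nadia 91, Rahul 52. Eliminate Hassan.

Hassan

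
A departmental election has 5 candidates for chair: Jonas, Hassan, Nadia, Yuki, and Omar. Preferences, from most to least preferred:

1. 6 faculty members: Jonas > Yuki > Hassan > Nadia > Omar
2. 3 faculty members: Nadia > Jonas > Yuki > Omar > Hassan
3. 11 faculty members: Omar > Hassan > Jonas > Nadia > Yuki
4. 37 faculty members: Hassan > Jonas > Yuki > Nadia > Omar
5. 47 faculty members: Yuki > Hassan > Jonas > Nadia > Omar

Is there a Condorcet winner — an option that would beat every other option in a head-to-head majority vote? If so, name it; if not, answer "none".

none

Checking pairwise contests:
Hassan beats Jonas 95–9.
Yuki beats Hassan 56–48.
Jonas beats Nadia 101–3.
Jonas beats Yuki 57–47.
Jonas beats Omar 93–11.
Every option loses at least one head-to-head, so there is no Condorcet winner.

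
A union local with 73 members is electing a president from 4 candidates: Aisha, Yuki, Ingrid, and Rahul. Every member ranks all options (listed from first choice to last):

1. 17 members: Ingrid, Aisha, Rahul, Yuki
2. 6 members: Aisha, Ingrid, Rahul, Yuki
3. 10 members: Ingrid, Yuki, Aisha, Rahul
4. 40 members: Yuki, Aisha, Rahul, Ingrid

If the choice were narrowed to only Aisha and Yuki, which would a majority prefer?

Yuki

Voters preferring Aisha to Yuki: 23; preferring Yuki to Aisha: 50.
Yuki wins the head-to-head.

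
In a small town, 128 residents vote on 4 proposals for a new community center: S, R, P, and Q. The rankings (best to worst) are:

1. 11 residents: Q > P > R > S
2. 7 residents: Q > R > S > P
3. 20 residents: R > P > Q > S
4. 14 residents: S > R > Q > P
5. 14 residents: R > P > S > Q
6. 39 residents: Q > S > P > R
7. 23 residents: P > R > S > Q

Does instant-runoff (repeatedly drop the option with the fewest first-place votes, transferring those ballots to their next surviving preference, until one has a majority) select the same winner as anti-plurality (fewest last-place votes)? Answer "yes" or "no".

Instant-runoff — R1 S 14, R 34, P 23, Q 57 (S out); R2 R 48, P 23, Q 57 (P out); R3 R 71, Q 57 (R winner). Winner: R.
Anti-plurality — last-place votes: S 31, R 39, P 21, Q 37. Winner: P.
The two methods disagree.

no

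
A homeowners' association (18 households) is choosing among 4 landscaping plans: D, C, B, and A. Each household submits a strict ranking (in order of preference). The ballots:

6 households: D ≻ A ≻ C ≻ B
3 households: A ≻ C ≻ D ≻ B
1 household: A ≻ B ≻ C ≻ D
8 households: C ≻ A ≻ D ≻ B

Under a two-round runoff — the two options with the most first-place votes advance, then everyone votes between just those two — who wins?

Round 1 first-place votes: D 6, C 8, B 0, A 4.
C and D advance.
Runoff: C is preferred to D by 12 voters; D by 6.
C wins the runoff.

C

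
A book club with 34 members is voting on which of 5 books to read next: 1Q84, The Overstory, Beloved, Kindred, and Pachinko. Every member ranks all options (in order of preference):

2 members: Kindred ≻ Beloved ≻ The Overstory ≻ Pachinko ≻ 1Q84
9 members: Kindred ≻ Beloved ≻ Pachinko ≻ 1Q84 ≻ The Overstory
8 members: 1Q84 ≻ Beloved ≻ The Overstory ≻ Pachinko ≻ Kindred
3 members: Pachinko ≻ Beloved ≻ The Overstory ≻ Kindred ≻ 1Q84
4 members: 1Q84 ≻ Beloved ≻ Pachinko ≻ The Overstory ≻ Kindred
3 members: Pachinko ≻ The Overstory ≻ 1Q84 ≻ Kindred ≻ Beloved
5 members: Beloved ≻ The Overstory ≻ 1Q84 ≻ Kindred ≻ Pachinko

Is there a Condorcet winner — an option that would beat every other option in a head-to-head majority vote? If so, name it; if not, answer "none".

Beloved

Beloved vs 1Q84: 19–15 for Beloved.
Beloved vs The Overstory: 31–3 for Beloved.
Beloved vs Kindred: 20–14 for Beloved.
Beloved vs Pachinko: 28–6 for Beloved.
Beloved beats every other option head-to-head.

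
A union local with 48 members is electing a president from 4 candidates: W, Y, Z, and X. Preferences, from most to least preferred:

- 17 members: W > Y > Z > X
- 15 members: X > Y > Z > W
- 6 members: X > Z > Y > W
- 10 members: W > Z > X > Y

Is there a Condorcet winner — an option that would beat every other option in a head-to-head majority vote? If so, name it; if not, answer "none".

W vs Y: 27–21 for W.
W vs Z: 27–21 for W.
W vs X: 27–21 for W.
W beats every other option head-to-head.

W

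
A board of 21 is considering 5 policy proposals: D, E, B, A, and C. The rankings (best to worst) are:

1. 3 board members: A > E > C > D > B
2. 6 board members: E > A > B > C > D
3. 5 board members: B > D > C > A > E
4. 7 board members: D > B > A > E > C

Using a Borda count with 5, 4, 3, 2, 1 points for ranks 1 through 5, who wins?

B

D: 3·2 + 6·1 + 5·4 + 7·5 = 67
E: 3·4 + 6·5 + 5·1 + 7·2 = 61
B: 3·1 + 6·3 + 5·5 + 7·4 = 74
A: 3·5 + 6·4 + 5·2 + 7·3 = 70
C: 3·3 + 6·2 + 5·3 + 7·1 = 43
B has the highest Borda score (74).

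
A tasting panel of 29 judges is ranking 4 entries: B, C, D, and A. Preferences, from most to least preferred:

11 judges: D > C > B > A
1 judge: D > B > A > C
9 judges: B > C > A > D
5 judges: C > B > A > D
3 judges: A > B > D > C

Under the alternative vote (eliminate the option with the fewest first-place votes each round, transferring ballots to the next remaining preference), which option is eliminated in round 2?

Round 1: B 9, C 5, D 12, A 3. Eliminate A.
Round 2: B 12, C 5, D 12. Eliminate C.

C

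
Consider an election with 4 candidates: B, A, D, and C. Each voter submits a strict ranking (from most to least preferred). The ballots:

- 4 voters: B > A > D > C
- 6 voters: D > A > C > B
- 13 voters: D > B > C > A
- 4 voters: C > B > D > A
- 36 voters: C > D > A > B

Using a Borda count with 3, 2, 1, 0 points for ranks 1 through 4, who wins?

B: 4·3 + 6·0 + 13·2 + 4·2 + 36·0 = 46
A: 4·2 + 6·2 + 13·0 + 4·0 + 36·1 = 56
D: 4·1 + 6·3 + 13·3 + 4·1 + 36·2 = 137
C: 4·0 + 6·1 + 13·1 + 4·3 + 36·3 = 139
C has the highest Borda score (139).

C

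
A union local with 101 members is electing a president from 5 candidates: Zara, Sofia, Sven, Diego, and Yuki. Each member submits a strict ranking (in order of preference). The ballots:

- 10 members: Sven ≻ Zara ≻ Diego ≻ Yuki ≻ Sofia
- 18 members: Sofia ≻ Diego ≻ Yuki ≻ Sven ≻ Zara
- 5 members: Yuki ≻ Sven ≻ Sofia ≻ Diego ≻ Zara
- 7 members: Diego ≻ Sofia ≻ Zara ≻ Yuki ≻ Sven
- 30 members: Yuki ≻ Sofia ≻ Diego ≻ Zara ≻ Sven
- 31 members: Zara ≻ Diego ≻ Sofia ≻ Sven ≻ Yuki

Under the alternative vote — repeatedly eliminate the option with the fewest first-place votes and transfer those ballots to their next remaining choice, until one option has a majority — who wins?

Yuki

Round 1: Zara 31, Sofia 18, Sven 10, Diego 7, Yuki 35. Eliminate Diego.
Round 2: Zara 31, Sofia 25, Sven 10, Yuki 35. Eliminate Sven.
Round 3: Zara 41, Sofia 25, Yuki 35. Eliminate Sofia.
Round 4: Zara 48, Yuki 53. Yuki has a majority.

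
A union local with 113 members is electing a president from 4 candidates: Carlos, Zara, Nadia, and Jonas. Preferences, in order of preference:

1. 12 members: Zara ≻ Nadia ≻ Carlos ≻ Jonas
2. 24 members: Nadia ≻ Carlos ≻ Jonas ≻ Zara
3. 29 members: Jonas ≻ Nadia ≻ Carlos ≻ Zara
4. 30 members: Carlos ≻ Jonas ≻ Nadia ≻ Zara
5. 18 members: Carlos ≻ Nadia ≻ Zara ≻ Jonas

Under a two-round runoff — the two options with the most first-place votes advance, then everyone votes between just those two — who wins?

Round 1 first-place votes: Carlos 48, Zara 12, Nadia 24, Jonas 29.
Carlos and Jonas advance.
Runoff: Carlos is preferred to Jonas by 84 voters; Jonas by 29.
Carlos wins the runoff.

Carlos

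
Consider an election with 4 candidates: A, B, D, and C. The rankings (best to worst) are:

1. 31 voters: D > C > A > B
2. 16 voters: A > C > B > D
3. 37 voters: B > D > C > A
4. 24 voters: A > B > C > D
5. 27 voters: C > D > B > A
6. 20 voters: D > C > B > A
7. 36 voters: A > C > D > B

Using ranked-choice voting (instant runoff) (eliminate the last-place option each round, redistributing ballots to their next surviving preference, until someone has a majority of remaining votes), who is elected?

Round 1: A 76, B 37, D 51, C 27. Eliminate C.
Round 2: A 76, B 37, D 78. Eliminate B.
Round 3: A 76, D 115. D has a majority.

D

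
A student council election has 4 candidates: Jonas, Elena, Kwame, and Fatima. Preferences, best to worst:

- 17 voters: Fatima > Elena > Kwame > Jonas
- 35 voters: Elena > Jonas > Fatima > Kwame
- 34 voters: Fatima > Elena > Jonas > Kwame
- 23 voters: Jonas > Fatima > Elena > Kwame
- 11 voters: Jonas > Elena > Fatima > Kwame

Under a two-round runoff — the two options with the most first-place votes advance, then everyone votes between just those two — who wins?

Round 1 first-place votes: Jonas 34, Elena 35, Kwame 0, Fatima 51.
Fatima and Elena advance.
Runoff: Fatima is preferred to Elena by 74 voters; Elena by 46.
Fatima wins the runoff.

Fatima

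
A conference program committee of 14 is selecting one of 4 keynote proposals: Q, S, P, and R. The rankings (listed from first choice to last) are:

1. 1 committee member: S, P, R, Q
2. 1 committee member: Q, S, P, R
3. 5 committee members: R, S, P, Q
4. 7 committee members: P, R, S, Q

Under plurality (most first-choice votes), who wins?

P

First-place votes: Q 1, S 1, P 7, R 5.
P has the most first-place votes.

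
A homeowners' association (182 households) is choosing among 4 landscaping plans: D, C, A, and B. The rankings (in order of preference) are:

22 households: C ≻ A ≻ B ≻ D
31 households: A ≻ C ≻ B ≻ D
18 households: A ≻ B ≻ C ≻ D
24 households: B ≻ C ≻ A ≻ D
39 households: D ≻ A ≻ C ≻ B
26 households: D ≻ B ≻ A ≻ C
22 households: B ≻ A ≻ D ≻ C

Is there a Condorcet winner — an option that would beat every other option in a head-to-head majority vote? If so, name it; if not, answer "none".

A vs D: 117–65 for A.
A vs C: 136–46 for A.
A vs B: 110–72 for A.
A beats every other option head-to-head.

A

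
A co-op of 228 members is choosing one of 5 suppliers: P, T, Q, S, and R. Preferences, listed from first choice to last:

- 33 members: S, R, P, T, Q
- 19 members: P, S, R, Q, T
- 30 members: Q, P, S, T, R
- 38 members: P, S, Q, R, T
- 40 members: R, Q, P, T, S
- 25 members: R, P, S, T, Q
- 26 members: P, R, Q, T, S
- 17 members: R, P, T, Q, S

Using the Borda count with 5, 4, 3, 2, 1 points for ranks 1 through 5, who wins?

P: 33·3 + 19·5 + 30·4 + 38·5 + 40·3 + 25·4 + 26·5 + 17·4 = 922
T: 33·2 + 19·1 + 30·2 + 38·1 + 40·2 + 25·2 + 26·2 + 17·3 = 416
Q: 33·1 + 19·2 + 30·5 + 38·3 + 40·4 + 25·1 + 26·3 + 17·2 = 632
S: 33·5 + 19·4 + 30·3 + 38·4 + 40·1 + 25·3 + 26·1 + 17·1 = 641
R: 33·4 + 19·3 + 30·1 + 38·2 + 40·5 + 25·5 + 26·4 + 17·5 = 809
P has the highest Borda score (922).

P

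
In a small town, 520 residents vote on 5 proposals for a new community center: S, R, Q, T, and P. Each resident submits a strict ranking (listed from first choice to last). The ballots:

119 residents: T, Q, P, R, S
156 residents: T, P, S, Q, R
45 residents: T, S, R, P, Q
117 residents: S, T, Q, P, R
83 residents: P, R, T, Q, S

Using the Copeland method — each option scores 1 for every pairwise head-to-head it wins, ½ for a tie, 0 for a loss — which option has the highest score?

S: beats R and Q; loses to T and P → score 2.
R: loses to S, Q, T, and P → score 0.
Q: beats R; loses to S, T, and P → score 1.
T: beats S, R, Q, and P → score 4.
P: beats S, R, and Q; loses to T → score 3.
T has the best pairwise record.

T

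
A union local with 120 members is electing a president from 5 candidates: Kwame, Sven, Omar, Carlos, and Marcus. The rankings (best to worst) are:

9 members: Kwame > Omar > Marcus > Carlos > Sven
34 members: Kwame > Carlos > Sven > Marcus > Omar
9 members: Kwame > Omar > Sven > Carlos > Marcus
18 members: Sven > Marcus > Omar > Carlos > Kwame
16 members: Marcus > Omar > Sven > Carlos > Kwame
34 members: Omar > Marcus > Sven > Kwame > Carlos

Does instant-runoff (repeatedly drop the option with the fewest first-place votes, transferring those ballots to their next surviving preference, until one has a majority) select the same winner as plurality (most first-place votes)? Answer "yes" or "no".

no

Instant-runoff — R1 Kwame 52, Sven 18, Omar 34, Carlos 0, Marcus 16 (Carlos out); R2 Kwame 52, Sven 18, Omar 34, Marcus 16 (Marcus out); R3 Kwame 52, Sven 18, Omar 50 (Sven out); R4 Kwame 52, Omar 68 (Omar winner). Winner: Omar.
Plurality — first-place votes: Kwame 52, Sven 18, Omar 34, Carlos 0, Marcus 16. Winner: Kwame.
The two methods disagree.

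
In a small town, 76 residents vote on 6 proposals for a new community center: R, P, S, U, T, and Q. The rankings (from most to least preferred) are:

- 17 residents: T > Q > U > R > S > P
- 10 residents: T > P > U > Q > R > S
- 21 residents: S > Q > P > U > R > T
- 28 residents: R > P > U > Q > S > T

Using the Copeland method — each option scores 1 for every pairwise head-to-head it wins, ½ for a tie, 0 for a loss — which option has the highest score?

Q

R: beats P, S, and T; loses to U and Q → score 3.
P: beats U and T; ties S and Q; loses to R → score 3.
S: beats T; ties P; loses to R, U, and Q → score 1.5.
U: beats R, S, and T; ties Q; loses to P → score 3.5.
T: loses to R, P, S, U, and Q → score 0.
Q: beats R, S, and T; ties P and U → score 4.
Q has the best pairwise record.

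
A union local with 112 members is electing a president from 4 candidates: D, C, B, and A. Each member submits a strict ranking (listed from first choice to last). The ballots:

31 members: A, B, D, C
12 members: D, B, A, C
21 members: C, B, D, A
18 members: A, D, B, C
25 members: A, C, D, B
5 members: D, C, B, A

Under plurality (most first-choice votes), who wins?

A

First-place votes: D 17, C 21, B 0, A 74.
A has the most first-place votes.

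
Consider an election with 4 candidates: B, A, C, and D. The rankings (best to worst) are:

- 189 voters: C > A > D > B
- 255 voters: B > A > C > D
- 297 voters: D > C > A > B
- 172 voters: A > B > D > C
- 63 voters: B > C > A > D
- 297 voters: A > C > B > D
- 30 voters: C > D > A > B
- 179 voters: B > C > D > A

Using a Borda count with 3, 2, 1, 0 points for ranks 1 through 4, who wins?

B: 189·0 + 255·3 + 297·0 + 172·2 + 63·3 + 297·1 + 30·0 + 179·3 = 2132
A: 189·2 + 255·2 + 297·1 + 172·3 + 63·1 + 297·3 + 30·1 + 179·0 = 2685
C: 189·3 + 255·1 + 297·2 + 172·0 + 63·2 + 297·2 + 30·3 + 179·2 = 2584
D: 189·1 + 255·0 + 297·3 + 172·1 + 63·0 + 297·0 + 30·2 + 179·1 = 1491
A has the highest Borda score (2685).

A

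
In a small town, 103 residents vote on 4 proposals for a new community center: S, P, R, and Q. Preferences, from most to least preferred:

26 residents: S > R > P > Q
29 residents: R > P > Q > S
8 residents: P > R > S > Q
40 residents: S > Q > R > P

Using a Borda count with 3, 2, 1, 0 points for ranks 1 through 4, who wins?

S

S: 26·3 + 29·0 + 8·1 + 40·3 = 206
P: 26·1 + 29·2 + 8·3 + 40·0 = 108
R: 26·2 + 29·3 + 8·2 + 40·1 = 195
Q: 26·0 + 29·1 + 8·0 + 40·2 = 109
S has the highest Borda score (206).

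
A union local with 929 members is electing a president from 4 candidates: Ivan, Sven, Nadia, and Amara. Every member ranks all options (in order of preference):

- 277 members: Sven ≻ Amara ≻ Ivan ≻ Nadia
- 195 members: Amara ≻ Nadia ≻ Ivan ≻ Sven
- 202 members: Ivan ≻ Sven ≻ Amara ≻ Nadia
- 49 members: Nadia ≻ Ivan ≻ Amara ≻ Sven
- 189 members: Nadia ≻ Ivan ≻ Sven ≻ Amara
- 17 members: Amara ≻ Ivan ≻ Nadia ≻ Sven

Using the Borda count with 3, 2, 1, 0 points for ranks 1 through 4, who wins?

Ivan

Ivan: 277·1 + 195·1 + 202·3 + 49·2 + 189·2 + 17·2 = 1588
Sven: 277·3 + 195·0 + 202·2 + 49·0 + 189·1 + 17·0 = 1424
Nadia: 277·0 + 195·2 + 202·0 + 49·3 + 189·3 + 17·1 = 1121
Amara: 277·2 + 195·3 + 202·1 + 49·1 + 189·0 + 17·3 = 1441
Ivan has the highest Borda score (1588).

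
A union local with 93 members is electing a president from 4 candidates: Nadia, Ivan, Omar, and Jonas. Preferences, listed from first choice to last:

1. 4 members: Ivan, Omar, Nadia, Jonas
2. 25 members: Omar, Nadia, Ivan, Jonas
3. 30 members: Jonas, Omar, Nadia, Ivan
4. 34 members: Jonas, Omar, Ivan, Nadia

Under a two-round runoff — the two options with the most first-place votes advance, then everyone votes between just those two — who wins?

Round 1 first-place votes: Nadia 0, Ivan 4, Omar 25, Jonas 64.
Jonas and Omar advance.
Runoff: Jonas is preferred to Omar by 64 voters; Omar by 29.
Jonas wins the runoff.

Jonas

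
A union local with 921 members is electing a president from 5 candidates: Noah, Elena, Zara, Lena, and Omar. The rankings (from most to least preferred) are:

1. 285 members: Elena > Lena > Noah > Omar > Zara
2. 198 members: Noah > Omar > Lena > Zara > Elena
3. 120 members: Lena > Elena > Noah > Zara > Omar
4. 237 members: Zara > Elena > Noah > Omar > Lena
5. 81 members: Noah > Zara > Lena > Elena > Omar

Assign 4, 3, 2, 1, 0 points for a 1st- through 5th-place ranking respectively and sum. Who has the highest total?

Noah

Noah: 285·2 + 198·4 + 120·2 + 237·2 + 81·4 = 2400
Elena: 285·4 + 198·0 + 120·3 + 237·3 + 81·1 = 2292
Zara: 285·0 + 198·1 + 120·1 + 237·4 + 81·3 = 1509
Lena: 285·3 + 198·2 + 120·4 + 237·0 + 81·2 = 1893
Omar: 285·1 + 198·3 + 120·0 + 237·1 + 81·0 = 1116
Noah has the highest Borda score (2400).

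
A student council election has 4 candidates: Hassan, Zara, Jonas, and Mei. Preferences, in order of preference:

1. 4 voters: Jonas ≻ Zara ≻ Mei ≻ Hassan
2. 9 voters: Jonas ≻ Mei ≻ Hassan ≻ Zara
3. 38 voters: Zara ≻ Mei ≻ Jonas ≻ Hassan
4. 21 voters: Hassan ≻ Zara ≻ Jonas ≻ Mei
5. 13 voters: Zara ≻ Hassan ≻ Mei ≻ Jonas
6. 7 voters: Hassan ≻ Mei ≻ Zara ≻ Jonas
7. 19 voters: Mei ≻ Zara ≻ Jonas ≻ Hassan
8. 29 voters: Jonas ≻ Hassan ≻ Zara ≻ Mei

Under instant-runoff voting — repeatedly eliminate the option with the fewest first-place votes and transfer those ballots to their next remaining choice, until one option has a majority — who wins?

Zara

Round 1: Hassan 28, Zara 51, Jonas 42, Mei 19. Eliminate Mei.
Round 2: Hassan 28, Zara 70, Jonas 42. Eliminate Hassan.
Round 3: Zara 98, Jonas 42. Zara has a majority.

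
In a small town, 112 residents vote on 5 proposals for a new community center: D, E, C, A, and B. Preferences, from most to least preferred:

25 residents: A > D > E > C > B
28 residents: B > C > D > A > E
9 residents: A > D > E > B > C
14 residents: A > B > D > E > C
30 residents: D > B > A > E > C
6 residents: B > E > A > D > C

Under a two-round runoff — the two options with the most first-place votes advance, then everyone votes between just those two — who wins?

B

Round 1 first-place votes: D 30, E 0, C 0, A 48, B 34.
A and B advance.
Runoff: A is preferred to B by 48 voters; B by 64.
B wins the runoff.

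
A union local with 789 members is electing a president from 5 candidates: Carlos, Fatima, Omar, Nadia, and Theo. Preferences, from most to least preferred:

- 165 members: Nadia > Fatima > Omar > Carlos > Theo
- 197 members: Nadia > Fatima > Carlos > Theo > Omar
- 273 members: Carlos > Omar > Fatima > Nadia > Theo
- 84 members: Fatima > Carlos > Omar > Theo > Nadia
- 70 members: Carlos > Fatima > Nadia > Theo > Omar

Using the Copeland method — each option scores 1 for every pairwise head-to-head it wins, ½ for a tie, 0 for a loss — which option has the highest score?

Carlos: beats Omar, Nadia, and Theo; loses to Fatima → score 3.
Fatima: beats Carlos, Omar, Nadia, and Theo → score 4.
Omar: beats Theo; loses to Carlos, Fatima, and Nadia → score 1.
Nadia: beats Omar and Theo; loses to Carlos and Fatima → score 2.
Theo: loses to Carlos, Fatima, Omar, and Nadia → score 0.
Fatima has the best pairwise record.

Fatima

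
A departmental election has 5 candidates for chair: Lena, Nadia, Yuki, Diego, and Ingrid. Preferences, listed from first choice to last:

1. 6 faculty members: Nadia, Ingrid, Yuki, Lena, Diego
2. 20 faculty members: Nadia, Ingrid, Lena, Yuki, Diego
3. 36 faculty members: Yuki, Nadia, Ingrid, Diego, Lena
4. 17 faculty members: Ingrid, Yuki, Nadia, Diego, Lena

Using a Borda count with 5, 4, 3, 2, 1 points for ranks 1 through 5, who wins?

Lena: 6·2 + 20·3 + 36·1 + 17·1 = 125
Nadia: 6·5 + 20·5 + 36·4 + 17·3 = 325
Yuki: 6·3 + 20·2 + 36·5 + 17·4 = 306
Diego: 6·1 + 20·1 + 36·2 + 17·2 = 132
Ingrid: 6·4 + 20·4 + 36·3 + 17·5 = 297
Nadia has the highest Borda score (325).

Nadia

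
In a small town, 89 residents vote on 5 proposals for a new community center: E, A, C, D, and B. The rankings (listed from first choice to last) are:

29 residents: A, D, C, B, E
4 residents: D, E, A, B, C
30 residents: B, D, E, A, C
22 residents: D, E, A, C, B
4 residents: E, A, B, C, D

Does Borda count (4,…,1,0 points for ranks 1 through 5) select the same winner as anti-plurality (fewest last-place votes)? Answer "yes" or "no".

no

Borda — scores: E 154, A 210, C 84, D 281, B 161. Winner: D.
Anti-plurality — last-place votes: E 29, A 0, C 34, D 4, B 22. Winner: A.
The two methods disagree.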